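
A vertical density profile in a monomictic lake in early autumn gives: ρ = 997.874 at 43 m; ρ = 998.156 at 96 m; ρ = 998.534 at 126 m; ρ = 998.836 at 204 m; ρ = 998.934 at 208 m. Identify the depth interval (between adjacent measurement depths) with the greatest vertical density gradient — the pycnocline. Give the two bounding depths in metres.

Compute the density gradient over each adjacent pair:
  43–96 m: Δρ/Δz = 0.282/53 = 5.3 × 10⁻³ kg m⁻⁴
  96–126 m: Δρ/Δz = 0.378/30 = 0.013 kg m⁻⁴
  126–204 m: Δρ/Δz = 0.302/78 = 3.9 × 10⁻³ kg m⁻⁴
  204–208 m: Δρ/Δz = 0.098/4 = 0.025 kg m⁻⁴
The largest gradient is in the 204–208 m interval — the pycnocline.

204–208 m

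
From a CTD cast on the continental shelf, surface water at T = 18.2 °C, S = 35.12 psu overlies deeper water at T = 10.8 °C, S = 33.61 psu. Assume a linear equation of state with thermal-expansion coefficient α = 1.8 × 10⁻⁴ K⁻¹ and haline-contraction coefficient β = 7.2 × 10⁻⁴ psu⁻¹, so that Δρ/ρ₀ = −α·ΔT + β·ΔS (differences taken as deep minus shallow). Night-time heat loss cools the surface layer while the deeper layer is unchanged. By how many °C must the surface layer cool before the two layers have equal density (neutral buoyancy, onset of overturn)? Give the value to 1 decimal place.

1.4 °C

Neutral buoyancy requires Δρ = 0, i.e. −α(T_deep − T_surf′) + β(S_deep − S_surf) = 0.
T_surf′ = T_deep − (β/α)·ΔS = 10.8 − (7.2 × 10⁻⁴/1.8 × 10⁻⁴)·(-1.51) = 16.840 °C.
Cooling required: 18.2 − (16.840) = 1.360 °C.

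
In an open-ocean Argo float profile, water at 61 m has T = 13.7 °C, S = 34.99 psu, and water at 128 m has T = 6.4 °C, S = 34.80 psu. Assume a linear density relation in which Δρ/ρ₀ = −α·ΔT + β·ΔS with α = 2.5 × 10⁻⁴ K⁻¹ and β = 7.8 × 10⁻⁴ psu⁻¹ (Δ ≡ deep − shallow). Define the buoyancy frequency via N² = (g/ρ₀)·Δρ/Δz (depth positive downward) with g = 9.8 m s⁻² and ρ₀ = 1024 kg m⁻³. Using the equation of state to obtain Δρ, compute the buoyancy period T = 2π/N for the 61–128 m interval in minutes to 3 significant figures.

6.69 min

ΔT = -7.3 K, ΔS = -0.19 psu (deep − shallow).
Δρ/ρ₀ = −αΔT + βΔS = 1.825 × 10⁻³ − 1.482 × 10⁻⁴ = 1.6768 × 10⁻³, so Δρ ≈ 1.717 kg m⁻³.
N² = (g/ρ₀)·Δρ/Δz = g·(Δρ/ρ₀)/Δz = 9.8 × 1.6768 × 10⁻³ / 67 = 2.4526 × 10⁻⁴ s⁻².
N = √(2.4526 × 10⁻⁴) = 0.015661 rad s⁻¹ → T = 2π/N = 401.20 s = 6.6867 min ≈ 6.69 min.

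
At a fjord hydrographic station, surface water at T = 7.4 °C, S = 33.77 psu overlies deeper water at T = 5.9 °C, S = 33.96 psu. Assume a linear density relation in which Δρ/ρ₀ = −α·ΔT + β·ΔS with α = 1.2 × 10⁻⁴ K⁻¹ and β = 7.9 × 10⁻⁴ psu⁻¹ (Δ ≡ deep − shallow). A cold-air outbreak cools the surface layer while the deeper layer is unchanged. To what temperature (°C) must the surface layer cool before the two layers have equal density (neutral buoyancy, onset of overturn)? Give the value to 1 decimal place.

4.6 °C

Neutral buoyancy requires Δρ = 0, i.e. −α(T_deep − T_surf′) + β(S_deep − S_surf) = 0.
T_surf′ = T_deep − (β/α)·ΔS = 5.9 − (7.9 × 10⁻⁴/1.2 × 10⁻⁴)·(+0.19) = 4.649 °C.
Cooling required: 7.4 − (4.649) = 2.751 °C.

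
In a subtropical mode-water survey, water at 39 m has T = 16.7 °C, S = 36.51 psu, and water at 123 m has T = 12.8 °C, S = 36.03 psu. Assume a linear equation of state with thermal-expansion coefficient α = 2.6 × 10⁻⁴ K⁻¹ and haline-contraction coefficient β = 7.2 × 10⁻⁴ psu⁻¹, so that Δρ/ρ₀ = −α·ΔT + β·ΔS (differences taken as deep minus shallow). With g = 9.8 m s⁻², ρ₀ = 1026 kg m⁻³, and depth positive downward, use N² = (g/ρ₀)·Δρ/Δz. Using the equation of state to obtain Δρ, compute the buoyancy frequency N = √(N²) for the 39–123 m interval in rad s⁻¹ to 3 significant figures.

ΔT = -3.9 K, ΔS = -0.48 psu (deep − shallow).
Δρ/ρ₀ = −αΔT + βΔS = 1.014 × 10⁻³ − 3.456 × 10⁻⁴ = 6.684 × 10⁻⁴, so Δρ ≈ 0.6858 kg m⁻³.
N² = (g/ρ₀)·Δρ/Δz = g·(Δρ/ρ₀)/Δz = 9.8 × 6.684 × 10⁻⁴ / 84 = 7.7980 × 10⁻⁵ s⁻².
N = √(7.7980 × 10⁻⁵) = 8.8306 × 10⁻³ rad s⁻¹ ≈ 8.83 × 10⁻³ rad s⁻¹.

8.83 × 10⁻³ rad s⁻¹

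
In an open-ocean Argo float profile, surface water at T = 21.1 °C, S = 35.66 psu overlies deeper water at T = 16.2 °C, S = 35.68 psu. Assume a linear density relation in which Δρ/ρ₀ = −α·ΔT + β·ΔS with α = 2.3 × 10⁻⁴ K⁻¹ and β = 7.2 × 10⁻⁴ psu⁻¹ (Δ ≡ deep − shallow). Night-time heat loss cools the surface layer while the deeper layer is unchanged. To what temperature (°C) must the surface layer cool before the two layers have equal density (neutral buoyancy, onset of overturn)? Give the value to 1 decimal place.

16.1 °C

Neutral buoyancy requires Δρ = 0, i.e. −α(T_deep − T_surf′) + β(S_deep − S_surf) = 0.
T_surf′ = T_deep − (β/α)·ΔS = 16.2 − (7.2 × 10⁻⁴/2.3 × 10⁻⁴)·(+0.02) = 16.137 °C.
Cooling required: 21.1 − (16.137) = 4.963 °C.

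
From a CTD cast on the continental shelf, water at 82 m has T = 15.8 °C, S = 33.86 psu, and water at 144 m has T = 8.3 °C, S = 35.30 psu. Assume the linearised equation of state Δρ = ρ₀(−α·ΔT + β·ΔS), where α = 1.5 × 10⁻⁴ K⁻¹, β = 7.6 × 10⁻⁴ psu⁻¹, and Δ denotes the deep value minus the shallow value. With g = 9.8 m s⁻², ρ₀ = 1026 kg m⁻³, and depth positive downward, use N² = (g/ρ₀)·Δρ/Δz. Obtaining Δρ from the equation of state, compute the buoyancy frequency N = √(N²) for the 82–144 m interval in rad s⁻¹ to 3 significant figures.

ΔT = -7.5 K, ΔS = +1.44 psu (deep − shallow).
Δρ/ρ₀ = −αΔT + βΔS = 1.125 × 10⁻³ + 1.0944 × 10⁻³ = 2.2194 × 10⁻³, so Δρ ≈ 2.277 kg m⁻³.
N² = (g/ρ₀)·Δρ/Δz = g·(Δρ/ρ₀)/Δz = 9.8 × 2.2194 × 10⁻³ / 62 = 3.5081 × 10⁻⁴ s⁻².
N = √(3.5081 × 10⁻⁴) = 0.018730 rad s⁻¹ ≈ 0.0187 rad s⁻¹.

0.0187 rad s⁻¹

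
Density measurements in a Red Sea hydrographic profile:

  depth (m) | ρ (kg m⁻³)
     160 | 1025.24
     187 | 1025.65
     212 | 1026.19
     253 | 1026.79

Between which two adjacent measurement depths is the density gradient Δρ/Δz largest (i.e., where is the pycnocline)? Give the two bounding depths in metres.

Compute the density gradient over each adjacent pair:
  160–187 m: Δρ/Δz = 0.41/27 = 0.015 kg m⁻⁴
  187–212 m: Δρ/Δz = 0.54/25 = 0.022 kg m⁻⁴
  212–253 m: Δρ/Δz = 0.60/41 = 0.015 kg m⁻⁴
The largest gradient is in the 187–212 m interval — the pycnocline.

187–212 m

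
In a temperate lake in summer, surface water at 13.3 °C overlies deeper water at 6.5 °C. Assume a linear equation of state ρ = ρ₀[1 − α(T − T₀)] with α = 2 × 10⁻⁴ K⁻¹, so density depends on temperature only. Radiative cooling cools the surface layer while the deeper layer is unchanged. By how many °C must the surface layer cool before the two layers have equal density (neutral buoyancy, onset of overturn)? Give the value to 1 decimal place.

6.8 °C

With temperature the only control, equal density requires T_surf′ = T_deep.
T_surf′ = 6.5 °C.
Cooling required: 13.3 − 6.5 = 6.8 °C.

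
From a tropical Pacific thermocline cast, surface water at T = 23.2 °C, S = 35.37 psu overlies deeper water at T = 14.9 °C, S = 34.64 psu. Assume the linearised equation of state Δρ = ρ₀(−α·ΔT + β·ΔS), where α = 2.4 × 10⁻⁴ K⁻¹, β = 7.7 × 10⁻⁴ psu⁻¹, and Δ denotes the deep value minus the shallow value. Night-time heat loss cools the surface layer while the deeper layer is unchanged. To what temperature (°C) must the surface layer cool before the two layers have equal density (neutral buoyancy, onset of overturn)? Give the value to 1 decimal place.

Neutral buoyancy requires Δρ = 0, i.e. −α(T_deep − T_surf′) + β(S_deep − S_surf) = 0.
T_surf′ = T_deep − (β/α)·ΔS = 14.9 − (7.7 × 10⁻⁴/2.4 × 10⁻⁴)·(-0.73) = 17.242 °C.
Cooling required: 23.2 − (17.242) = 5.958 °C.

17.2 °C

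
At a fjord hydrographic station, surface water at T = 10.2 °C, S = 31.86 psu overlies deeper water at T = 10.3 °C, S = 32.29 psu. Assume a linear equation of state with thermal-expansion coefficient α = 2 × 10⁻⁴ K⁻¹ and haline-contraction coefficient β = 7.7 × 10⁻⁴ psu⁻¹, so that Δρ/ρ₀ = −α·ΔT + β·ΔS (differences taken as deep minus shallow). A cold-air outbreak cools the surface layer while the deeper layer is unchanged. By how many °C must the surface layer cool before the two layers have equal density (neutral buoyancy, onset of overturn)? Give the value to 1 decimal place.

Neutral buoyancy requires Δρ = 0, i.e. −α(T_deep − T_surf′) + β(S_deep − S_surf) = 0.
T_surf′ = T_deep − (β/α)·ΔS = 10.3 − (7.7 × 10⁻⁴/2 × 10⁻⁴)·(+0.43) = 8.645 °C.
Cooling required: 10.2 − (8.645) = 1.555 °C.

1.6 °C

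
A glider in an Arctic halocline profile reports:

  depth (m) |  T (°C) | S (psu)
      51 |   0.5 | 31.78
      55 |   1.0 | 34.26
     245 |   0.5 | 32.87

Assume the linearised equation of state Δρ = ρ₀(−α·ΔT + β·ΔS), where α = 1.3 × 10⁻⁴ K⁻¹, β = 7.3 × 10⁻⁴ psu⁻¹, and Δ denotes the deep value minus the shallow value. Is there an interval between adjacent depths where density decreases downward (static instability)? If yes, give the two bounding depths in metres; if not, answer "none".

55–245 m

Evaluate Δρ/ρ₀ = −αΔT + βΔS across each adjacent pair:
  51–55 m: −αΔT+βΔS = −(1.3 × 10⁻⁴)(+0.5)+(7.3 × 10⁻⁴)(+2.48) = 1.7 × 10⁻³ → stable
  55–245 m: −αΔT+βΔS = −(1.3 × 10⁻⁴)(-0.5)+(7.3 × 10⁻⁴)(-1.39) = -9.5 × 10⁻⁴ → UNSTABLE
The 55–245 m interval has Δρ < 0: lighter water underlies denser water.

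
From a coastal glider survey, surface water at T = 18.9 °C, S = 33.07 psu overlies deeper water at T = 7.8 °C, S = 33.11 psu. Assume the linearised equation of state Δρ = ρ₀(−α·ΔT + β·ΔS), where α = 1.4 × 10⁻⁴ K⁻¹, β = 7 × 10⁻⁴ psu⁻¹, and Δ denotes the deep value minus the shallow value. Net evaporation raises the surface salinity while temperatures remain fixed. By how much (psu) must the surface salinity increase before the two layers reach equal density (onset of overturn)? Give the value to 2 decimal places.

2.26 psu

Neutral buoyancy requires −α(T_deep − T_surf) + β(S_deep − S_surf′) = 0.
S_surf′ = S_deep − (α/β)·ΔT = 33.11 − (1.4 × 10⁻⁴/7 × 10⁻⁴)·(-11.1) = 35.3300 psu.
Increase required: 35.3300 − 33.07 = 2.2600 psu.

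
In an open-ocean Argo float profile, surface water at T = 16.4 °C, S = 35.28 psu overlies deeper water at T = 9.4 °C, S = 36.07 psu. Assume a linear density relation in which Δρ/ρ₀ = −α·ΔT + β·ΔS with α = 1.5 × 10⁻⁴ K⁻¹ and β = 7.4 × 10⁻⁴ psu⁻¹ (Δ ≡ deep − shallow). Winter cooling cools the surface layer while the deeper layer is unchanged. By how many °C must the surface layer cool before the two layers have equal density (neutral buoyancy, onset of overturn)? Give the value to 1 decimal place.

10.9 °C

Neutral buoyancy requires Δρ = 0, i.e. −α(T_deep − T_surf′) + β(S_deep − S_surf) = 0.
T_surf′ = T_deep − (β/α)·ΔS = 9.4 − (7.4 × 10⁻⁴/1.5 × 10⁻⁴)·(+0.79) = 5.503 °C.
Cooling required: 16.4 − (5.503) = 10.897 °C.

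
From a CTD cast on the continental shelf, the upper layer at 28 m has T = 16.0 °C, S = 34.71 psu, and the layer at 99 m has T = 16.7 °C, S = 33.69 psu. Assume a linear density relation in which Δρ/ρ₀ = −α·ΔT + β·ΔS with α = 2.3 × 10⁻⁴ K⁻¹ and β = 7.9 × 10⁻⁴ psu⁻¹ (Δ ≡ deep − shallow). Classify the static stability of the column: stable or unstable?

unstable

ΔT = 16.7 − 16.0 = +0.7 K and ΔS = 33.69 − 34.71 = -1.02 psu (deep − shallow).
−αΔT = -1.61 × 10⁻⁴; βΔS = -8.058 × 10⁻⁴; sum Δρ/ρ₀ = -9.668 × 10⁻⁴.
Δρ/ρ₀ < 0, so Δρ < 0: deeper water is lighter → statically unstable; the column would overturn.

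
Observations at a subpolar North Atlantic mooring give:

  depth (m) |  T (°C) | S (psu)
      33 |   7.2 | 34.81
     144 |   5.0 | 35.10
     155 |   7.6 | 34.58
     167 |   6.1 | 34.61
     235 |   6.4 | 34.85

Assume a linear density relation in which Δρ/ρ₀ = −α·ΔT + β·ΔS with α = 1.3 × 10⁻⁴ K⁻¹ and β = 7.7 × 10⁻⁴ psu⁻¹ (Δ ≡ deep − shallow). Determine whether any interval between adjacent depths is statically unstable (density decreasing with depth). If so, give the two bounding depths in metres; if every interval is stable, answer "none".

Evaluate Δρ/ρ₀ = −αΔT + βΔS across each adjacent pair:
  33–144 m: −αΔT+βΔS = −(1.3 × 10⁻⁴)(-2.2)+(7.7 × 10⁻⁴)(+0.29) = 5.1 × 10⁻⁴ → stable
  144–155 m: −αΔT+βΔS = −(1.3 × 10⁻⁴)(+2.6)+(7.7 × 10⁻⁴)(-0.52) = -7.4 × 10⁻⁴ → UNSTABLE
  155–167 m: −αΔT+βΔS = −(1.3 × 10⁻⁴)(-1.5)+(7.7 × 10⁻⁴)(+0.03) = 2.2 × 10⁻⁴ → stable
  167–235 m: −αΔT+βΔS = −(1.3 × 10⁻⁴)(+0.3)+(7.7 × 10⁻⁴)(+0.24) = 1.5 × 10⁻⁴ → stable
The 144–155 m interval has Δρ < 0: lighter water underlies denser water.

144–155 m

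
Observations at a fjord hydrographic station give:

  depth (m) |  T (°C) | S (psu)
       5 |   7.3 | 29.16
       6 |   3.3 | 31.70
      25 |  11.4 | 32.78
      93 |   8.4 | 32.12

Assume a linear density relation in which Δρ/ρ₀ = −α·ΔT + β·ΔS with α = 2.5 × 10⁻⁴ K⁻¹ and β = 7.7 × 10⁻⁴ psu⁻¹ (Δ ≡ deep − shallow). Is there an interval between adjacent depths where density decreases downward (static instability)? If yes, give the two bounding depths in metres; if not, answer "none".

Evaluate Δρ/ρ₀ = −αΔT + βΔS across each adjacent pair:
  5–6 m: −αΔT+βΔS = −(2.5 × 10⁻⁴)(-4.0)+(7.7 × 10⁻⁴)(+2.54) = 3.0 × 10⁻³ → stable
  6–25 m: −αΔT+βΔS = −(2.5 × 10⁻⁴)(+8.1)+(7.7 × 10⁻⁴)(+1.08) = -1.2 × 10⁻³ → UNSTABLE
  25–93 m: −αΔT+βΔS = −(2.5 × 10⁻⁴)(-3.0)+(7.7 × 10⁻⁴)(-0.66) = 2.4 × 10⁻⁴ → stable
The 6–25 m interval has Δρ < 0: lighter water underlies denser water.

6–25 m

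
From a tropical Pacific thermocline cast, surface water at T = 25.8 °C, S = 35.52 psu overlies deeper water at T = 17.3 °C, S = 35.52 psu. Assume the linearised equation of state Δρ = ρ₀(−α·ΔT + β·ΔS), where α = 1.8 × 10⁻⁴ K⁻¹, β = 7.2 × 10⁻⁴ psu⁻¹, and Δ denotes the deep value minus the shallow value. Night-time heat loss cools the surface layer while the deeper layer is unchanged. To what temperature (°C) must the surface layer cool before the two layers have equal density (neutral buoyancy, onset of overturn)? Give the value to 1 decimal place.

Neutral buoyancy requires Δρ = 0, i.e. −α(T_deep − T_surf′) + β(S_deep − S_surf) = 0.
T_surf′ = T_deep − (β/α)·ΔS = 17.3 − (7.2 × 10⁻⁴/1.8 × 10⁻⁴)·(+0.00) = 17.300 °C.
Cooling required: 25.8 − (17.300) = 8.500 °C.

17.3 °C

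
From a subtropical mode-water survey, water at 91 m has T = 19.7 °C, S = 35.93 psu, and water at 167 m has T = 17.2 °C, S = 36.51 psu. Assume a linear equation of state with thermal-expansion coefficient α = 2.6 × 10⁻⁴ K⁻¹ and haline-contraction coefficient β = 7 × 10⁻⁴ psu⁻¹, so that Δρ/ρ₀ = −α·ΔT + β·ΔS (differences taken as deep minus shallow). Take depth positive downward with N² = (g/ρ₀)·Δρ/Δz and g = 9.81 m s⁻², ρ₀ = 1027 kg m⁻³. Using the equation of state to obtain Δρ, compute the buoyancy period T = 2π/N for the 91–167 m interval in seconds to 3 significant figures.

ΔT = -2.5 K, ΔS = +0.58 psu (deep − shallow).
Δρ/ρ₀ = −αΔT + βΔS = 6.50 × 10⁻⁴ + 4.06 × 10⁻⁴ = 1.056 × 10⁻³, so Δρ ≈ 1.085 kg m⁻³.
N² = (g/ρ₀)·Δρ/Δz = g·(Δρ/ρ₀)/Δz = 9.81 × 1.056 × 10⁻³ / 76 = 1.3631 × 10⁻⁴ s⁻².
N = √(1.3631 × 10⁻⁴) = 0.011675 rad s⁻¹ → T = 2π/N = 538.17 s ≈ 538 s.

538 s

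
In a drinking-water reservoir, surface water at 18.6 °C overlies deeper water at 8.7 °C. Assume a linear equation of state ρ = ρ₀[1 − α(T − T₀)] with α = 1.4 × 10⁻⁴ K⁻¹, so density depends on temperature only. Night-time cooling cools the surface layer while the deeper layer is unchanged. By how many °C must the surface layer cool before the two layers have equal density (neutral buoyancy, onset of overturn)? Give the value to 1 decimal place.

With temperature the only control, equal density requires T_surf′ = T_deep.
T_surf′ = 8.7 °C.
Cooling required: 18.6 − 8.7 = 9.9 °C.

9.9 °C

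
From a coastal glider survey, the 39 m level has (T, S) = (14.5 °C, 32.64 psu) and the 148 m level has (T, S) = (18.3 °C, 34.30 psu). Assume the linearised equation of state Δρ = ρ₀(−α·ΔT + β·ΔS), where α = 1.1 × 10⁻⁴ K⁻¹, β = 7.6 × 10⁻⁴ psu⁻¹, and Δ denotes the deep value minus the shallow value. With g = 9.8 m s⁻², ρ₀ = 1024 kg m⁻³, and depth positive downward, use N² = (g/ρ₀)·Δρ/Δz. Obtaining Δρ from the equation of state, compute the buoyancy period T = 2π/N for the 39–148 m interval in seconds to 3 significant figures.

721 s

ΔT = +3.8 K, ΔS = +1.66 psu (deep − shallow).
Δρ/ρ₀ = −αΔT + βΔS = -4.18 × 10⁻⁴ + 1.2616 × 10⁻³ = 8.436 × 10⁻⁴, so Δρ ≈ 0.8638 kg m⁻³.
N² = (g/ρ₀)·Δρ/Δz = g·(Δρ/ρ₀)/Δz = 9.8 × 8.436 × 10⁻⁴ / 109 = 7.5847 × 10⁻⁵ s⁻².
N = √(7.5847 × 10⁻⁵) = 8.7090 × 10⁻³ rad s⁻¹ → T = 2π/N = 721.46 s ≈ 721 s.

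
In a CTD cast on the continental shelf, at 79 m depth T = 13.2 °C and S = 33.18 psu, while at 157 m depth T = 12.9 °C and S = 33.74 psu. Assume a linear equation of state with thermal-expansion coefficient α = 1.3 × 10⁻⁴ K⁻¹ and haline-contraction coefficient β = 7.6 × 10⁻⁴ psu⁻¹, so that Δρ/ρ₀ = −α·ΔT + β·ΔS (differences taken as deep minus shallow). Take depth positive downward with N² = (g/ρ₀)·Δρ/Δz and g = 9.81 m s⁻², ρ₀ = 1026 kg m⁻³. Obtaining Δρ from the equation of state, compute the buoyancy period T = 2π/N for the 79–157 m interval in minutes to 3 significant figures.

13.7 min

ΔT = -0.3 K, ΔS = +0.56 psu (deep − shallow).
Δρ/ρ₀ = −αΔT + βΔS = 3.90 × 10⁻⁵ + 4.256 × 10⁻⁴ = 4.646 × 10⁻⁴, so Δρ ≈ 0.4767 kg m⁻³.
N² = (g/ρ₀)·Δρ/Δz = g·(Δρ/ρ₀)/Δz = 9.81 × 4.646 × 10⁻⁴ / 78 = 5.8432 × 10⁻⁵ s⁻².
N = √(5.8432 × 10⁻⁵) = 7.6441 × 10⁻³ rad s⁻¹ → T = 2π/N = 821.97 s = 13.700 min ≈ 13.7 min.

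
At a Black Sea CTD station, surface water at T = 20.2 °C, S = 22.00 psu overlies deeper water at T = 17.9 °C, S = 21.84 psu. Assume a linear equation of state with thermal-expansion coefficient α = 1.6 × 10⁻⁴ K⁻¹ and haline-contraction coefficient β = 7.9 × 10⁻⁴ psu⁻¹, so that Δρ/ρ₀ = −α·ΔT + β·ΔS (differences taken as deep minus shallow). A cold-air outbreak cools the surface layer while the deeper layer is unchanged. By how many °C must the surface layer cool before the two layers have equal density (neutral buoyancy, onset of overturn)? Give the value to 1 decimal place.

Neutral buoyancy requires Δρ = 0, i.e. −α(T_deep − T_surf′) + β(S_deep − S_surf) = 0.
T_surf′ = T_deep − (β/α)·ΔS = 17.9 − (7.9 × 10⁻⁴/1.6 × 10⁻⁴)·(-0.16) = 18.690 °C.
Cooling required: 20.2 − (18.690) = 1.510 °C.

1.5 °C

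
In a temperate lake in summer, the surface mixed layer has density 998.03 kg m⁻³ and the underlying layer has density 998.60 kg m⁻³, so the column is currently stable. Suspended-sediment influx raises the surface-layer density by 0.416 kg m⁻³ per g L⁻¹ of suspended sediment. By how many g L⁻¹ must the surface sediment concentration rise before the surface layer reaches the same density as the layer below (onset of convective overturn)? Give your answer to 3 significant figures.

1.37 g L⁻¹

Density deficit of the surface layer: 998.60 − 998.03 = 0.57 kg m⁻³.
Required change = 0.57 / 0.416 = 1.37 g L⁻¹.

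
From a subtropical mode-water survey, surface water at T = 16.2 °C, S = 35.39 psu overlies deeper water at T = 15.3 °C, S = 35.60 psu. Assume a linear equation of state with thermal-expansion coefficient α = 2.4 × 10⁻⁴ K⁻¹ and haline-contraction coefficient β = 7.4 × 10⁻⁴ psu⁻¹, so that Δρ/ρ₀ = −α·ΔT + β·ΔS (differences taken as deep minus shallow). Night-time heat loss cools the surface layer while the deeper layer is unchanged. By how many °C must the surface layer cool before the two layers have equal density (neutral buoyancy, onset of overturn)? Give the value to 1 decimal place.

Neutral buoyancy requires Δρ = 0, i.e. −α(T_deep − T_surf′) + β(S_deep − S_surf) = 0.
T_surf′ = T_deep − (β/α)·ΔS = 15.3 − (7.4 × 10⁻⁴/2.4 × 10⁻⁴)·(+0.21) = 14.652 °C.
Cooling required: 16.2 − (14.652) = 1.548 °C.

1.5 °C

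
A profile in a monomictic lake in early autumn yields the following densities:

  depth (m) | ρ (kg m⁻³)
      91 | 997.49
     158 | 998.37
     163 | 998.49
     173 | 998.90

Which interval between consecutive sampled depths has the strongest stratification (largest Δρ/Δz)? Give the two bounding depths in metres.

Compute the density gradient over each adjacent pair:
  91–158 m: Δρ/Δz = 0.88/67 = 0.013 kg m⁻⁴
  158–163 m: Δρ/Δz = 0.12/5 = 0.024 kg m⁻⁴
  163–173 m: Δρ/Δz = 0.41/10 = 0.041 kg m⁻⁴
The largest gradient is in the 163–173 m interval — the pycnocline.

163–173 m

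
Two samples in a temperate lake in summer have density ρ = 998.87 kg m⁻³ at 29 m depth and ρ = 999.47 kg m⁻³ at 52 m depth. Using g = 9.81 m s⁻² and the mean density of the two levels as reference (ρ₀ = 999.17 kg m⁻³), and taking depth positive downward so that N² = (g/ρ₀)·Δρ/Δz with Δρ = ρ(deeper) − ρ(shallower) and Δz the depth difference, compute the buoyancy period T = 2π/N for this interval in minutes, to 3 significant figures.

6.54 min

Δρ = 999.47 − 998.87 = 0.60 kg m⁻³ over Δz = 52 − 29 = 23 m.
N² = (9.81/999.17) × (0.60/23) = 2.5613 × 10⁻⁴ s⁻².
N = √(2.5613 × 10⁻⁴) = 0.016004 rad s⁻¹, so T = 2π/N = 392.60 s = 6.5433 min ≈ 6.54 min.
A positive N² confirms static stability across the interval.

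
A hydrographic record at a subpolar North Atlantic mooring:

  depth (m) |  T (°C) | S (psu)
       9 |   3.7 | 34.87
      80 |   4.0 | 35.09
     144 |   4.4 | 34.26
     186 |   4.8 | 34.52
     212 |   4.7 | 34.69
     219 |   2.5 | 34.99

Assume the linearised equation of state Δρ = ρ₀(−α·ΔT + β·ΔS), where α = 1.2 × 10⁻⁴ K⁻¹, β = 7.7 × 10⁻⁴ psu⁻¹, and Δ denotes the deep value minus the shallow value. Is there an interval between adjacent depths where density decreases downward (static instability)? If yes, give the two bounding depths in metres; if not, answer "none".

Evaluate Δρ/ρ₀ = −αΔT + βΔS across each adjacent pair:
  9–80 m: −αΔT+βΔS = −(1.2 × 10⁻⁴)(+0.3)+(7.7 × 10⁻⁴)(+0.22) = 1.3 × 10⁻⁴ → stable
  80–144 m: −αΔT+βΔS = −(1.2 × 10⁻⁴)(+0.4)+(7.7 × 10⁻⁴)(-0.83) = -6.9 × 10⁻⁴ → UNSTABLE
  144–186 m: −αΔT+βΔS = −(1.2 × 10⁻⁴)(+0.4)+(7.7 × 10⁻⁴)(+0.26) = 1.5 × 10⁻⁴ → stable
  186–212 m: −αΔT+βΔS = −(1.2 × 10⁻⁴)(-0.1)+(7.7 × 10⁻⁴)(+0.17) = 1.4 × 10⁻⁴ → stable
  212–219 m: −αΔT+βΔS = −(1.2 × 10⁻⁴)(-2.2)+(7.7 × 10⁻⁴)(+0.30) = 4.9 × 10⁻⁴ → stable
The 80–144 m interval has Δρ < 0: lighter water underlies denser water.

80–144 m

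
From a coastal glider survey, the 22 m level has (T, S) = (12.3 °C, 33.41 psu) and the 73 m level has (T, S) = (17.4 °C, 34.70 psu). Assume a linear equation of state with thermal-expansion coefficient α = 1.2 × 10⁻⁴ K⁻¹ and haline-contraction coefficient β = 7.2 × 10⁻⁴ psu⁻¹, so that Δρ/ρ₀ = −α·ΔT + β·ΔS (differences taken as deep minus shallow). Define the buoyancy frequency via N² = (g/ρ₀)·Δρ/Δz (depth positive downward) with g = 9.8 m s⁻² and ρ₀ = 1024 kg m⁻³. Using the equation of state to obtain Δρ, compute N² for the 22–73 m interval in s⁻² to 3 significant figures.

6.09 × 10⁻⁵ s⁻²

ΔT = +5.1 K, ΔS = +1.29 psu (deep − shallow).
Δρ/ρ₀ = −αΔT + βΔS = -6.12 × 10⁻⁴ + 9.288 × 10⁻⁴ = 3.168 × 10⁻⁴, so Δρ ≈ 0.3244 kg m⁻³.
N² = (g/ρ₀)·Δρ/Δz = g·(Δρ/ρ₀)/Δz = 9.8 × 3.168 × 10⁻⁴ / 51 = 6.0875 × 10⁻⁵ s⁻² ≈ 6.09 × 10⁻⁵ s⁻².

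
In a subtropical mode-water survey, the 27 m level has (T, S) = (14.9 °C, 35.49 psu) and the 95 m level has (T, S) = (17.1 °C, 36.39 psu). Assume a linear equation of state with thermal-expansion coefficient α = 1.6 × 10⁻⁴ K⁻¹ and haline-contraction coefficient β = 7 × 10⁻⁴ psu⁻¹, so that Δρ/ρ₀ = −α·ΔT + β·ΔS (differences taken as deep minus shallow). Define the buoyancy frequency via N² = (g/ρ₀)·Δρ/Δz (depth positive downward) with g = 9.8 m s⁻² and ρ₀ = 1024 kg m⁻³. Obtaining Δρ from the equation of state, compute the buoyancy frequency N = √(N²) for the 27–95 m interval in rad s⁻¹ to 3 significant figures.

ΔT = +2.2 K, ΔS = +0.90 psu (deep − shallow).
Δρ/ρ₀ = −αΔT + βΔS = -3.52 × 10⁻⁴ + 6.30 × 10⁻⁴ = 2.78 × 10⁻⁴, so Δρ ≈ 0.2847 kg m⁻³.
N² = (g/ρ₀)·Δρ/Δz = g·(Δρ/ρ₀)/Δz = 9.8 × 2.78 × 10⁻⁴ / 68 = 4.0065 × 10⁻⁵ s⁻².
N = √(4.0065 × 10⁻⁵) = 6.3297 × 10⁻³ rad s⁻¹ ≈ 6.33 × 10⁻³ rad s⁻¹.

6.33 × 10⁻³ rad s⁻¹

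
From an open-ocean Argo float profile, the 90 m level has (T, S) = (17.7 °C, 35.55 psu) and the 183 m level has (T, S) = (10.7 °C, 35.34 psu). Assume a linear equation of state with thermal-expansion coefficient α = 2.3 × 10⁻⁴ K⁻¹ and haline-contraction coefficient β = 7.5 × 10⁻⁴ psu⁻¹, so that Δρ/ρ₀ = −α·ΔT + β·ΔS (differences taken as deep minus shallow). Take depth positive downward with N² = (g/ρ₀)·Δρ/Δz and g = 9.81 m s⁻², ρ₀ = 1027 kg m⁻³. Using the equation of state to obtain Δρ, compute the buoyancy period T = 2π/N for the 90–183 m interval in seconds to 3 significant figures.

508 s

ΔT = -7.0 K, ΔS = -0.21 psu (deep − shallow).
Δρ/ρ₀ = −αΔT + βΔS = 1.61 × 10⁻³ − 1.575 × 10⁻⁴ = 1.4525 × 10⁻³, so Δρ ≈ 1.492 kg m⁻³.
N² = (g/ρ₀)·Δρ/Δz = g·(Δρ/ρ₀)/Δz = 9.81 × 1.4525 × 10⁻³ / 93 = 1.5322 × 10⁻⁴ s⁻².
N = √(1.5322 × 10⁻⁴) = 0.012378 rad s⁻¹ → T = 2π/N = 507.61 s ≈ 508 s.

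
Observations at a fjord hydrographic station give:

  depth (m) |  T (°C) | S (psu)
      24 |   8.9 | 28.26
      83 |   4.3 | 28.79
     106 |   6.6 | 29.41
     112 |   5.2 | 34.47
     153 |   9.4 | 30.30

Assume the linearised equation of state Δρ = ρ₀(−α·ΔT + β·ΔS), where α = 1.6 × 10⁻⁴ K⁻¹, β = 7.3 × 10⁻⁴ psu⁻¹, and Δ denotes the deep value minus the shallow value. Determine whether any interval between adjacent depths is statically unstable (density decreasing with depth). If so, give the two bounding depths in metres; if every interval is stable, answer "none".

112–153 m

Evaluate Δρ/ρ₀ = −αΔT + βΔS across each adjacent pair:
  24–83 m: −αΔT+βΔS = −(1.6 × 10⁻⁴)(-4.6)+(7.3 × 10⁻⁴)(+0.53) = 1.1 × 10⁻³ → stable
  83–106 m: −αΔT+βΔS = −(1.6 × 10⁻⁴)(+2.3)+(7.3 × 10⁻⁴)(+0.62) = 8.5 × 10⁻⁵ → stable
  106–112 m: −αΔT+βΔS = −(1.6 × 10⁻⁴)(-1.4)+(7.3 × 10⁻⁴)(+5.06) = 3.9 × 10⁻³ → stable
  112–153 m: −αΔT+βΔS = −(1.6 × 10⁻⁴)(+4.2)+(7.3 × 10⁻⁴)(-4.17) = -3.7 × 10⁻³ → UNSTABLE
The 112–153 m interval has Δρ < 0: lighter water underlies denser water.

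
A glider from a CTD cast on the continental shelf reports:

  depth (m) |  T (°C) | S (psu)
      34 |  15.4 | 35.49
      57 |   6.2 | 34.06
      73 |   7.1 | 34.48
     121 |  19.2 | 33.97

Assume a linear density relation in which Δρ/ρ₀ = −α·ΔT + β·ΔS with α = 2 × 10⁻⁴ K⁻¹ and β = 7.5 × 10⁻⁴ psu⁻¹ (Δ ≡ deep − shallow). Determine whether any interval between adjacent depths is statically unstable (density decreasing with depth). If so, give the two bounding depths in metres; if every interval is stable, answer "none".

73–121 m

Evaluate Δρ/ρ₀ = −αΔT + βΔS across each adjacent pair:
  34–57 m: −αΔT+βΔS = −(2 × 10⁻⁴)(-9.2)+(7.5 × 10⁻⁴)(-1.43) = 7.7 × 10⁻⁴ → stable
  57–73 m: −αΔT+βΔS = −(2 × 10⁻⁴)(+0.9)+(7.5 × 10⁻⁴)(+0.42) = 1.4 × 10⁻⁴ → stable
  73–121 m: −αΔT+βΔS = −(2 × 10⁻⁴)(+12.1)+(7.5 × 10⁻⁴)(-0.51) = -2.8 × 10⁻³ → UNSTABLE
The 73–121 m interval has Δρ < 0: lighter water underlies denser water.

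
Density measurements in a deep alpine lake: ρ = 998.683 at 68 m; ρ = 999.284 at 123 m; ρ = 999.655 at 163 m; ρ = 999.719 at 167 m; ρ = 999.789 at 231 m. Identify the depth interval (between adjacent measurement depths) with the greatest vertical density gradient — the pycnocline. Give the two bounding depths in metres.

Compute the density gradient over each adjacent pair:
  68–123 m: Δρ/Δz = 0.601/55 = 0.011 kg m⁻⁴
  123–163 m: Δρ/Δz = 0.371/40 = 9.3 × 10⁻³ kg m⁻⁴
  163–167 m: Δρ/Δz = 0.064/4 = 0.016 kg m⁻⁴
  167–231 m: Δρ/Δz = 0.070/64 = 1.1 × 10⁻³ kg m⁻⁴
The largest gradient is in the 163–167 m interval — the pycnocline.

163–167 m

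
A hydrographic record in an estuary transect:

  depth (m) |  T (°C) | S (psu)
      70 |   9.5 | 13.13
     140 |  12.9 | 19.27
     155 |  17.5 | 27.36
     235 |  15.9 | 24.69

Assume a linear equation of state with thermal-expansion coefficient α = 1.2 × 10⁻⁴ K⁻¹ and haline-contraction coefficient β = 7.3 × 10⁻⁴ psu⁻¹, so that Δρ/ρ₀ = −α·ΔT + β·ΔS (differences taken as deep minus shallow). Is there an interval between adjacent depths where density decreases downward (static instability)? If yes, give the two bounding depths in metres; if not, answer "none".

Evaluate Δρ/ρ₀ = −αΔT + βΔS across each adjacent pair:
  70–140 m: −αΔT+βΔS = −(1.2 × 10⁻⁴)(+3.4)+(7.3 × 10⁻⁴)(+6.14) = 4.1 × 10⁻³ → stable
  140–155 m: −αΔT+βΔS = −(1.2 × 10⁻⁴)(+4.6)+(7.3 × 10⁻⁴)(+8.09) = 5.4 × 10⁻³ → stable
  155–235 m: −αΔT+βΔS = −(1.2 × 10⁻⁴)(-1.6)+(7.3 × 10⁻⁴)(-2.67) = -1.8 × 10⁻³ → UNSTABLE
The 155–235 m interval has Δρ < 0: lighter water underlies denser water.

155–235 m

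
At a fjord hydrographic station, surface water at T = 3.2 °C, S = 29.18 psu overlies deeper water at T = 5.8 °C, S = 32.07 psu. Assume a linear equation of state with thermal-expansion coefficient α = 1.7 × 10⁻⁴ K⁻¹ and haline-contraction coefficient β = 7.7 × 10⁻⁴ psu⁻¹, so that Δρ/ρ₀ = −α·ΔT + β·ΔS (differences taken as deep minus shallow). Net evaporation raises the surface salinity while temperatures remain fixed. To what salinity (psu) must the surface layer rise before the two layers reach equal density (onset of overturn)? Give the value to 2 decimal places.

Neutral buoyancy requires −α(T_deep − T_surf) + β(S_deep − S_surf′) = 0.
S_surf′ = S_deep − (α/β)·ΔT = 32.07 − (1.7 × 10⁻⁴/7.7 × 10⁻⁴)·(+2.6) = 31.4960 psu.
Increase required: 31.4960 − 29.18 = 2.3160 psu.

31.50 psu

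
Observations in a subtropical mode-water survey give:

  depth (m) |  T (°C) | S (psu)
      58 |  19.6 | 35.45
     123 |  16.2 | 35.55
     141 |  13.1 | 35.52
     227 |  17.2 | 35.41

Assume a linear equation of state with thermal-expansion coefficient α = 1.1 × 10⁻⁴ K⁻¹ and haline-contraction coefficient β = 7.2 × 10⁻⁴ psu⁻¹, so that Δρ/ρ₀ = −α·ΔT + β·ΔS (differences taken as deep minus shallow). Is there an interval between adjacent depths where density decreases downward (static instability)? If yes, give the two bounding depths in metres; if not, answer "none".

141–227 m

Evaluate Δρ/ρ₀ = −αΔT + βΔS across each adjacent pair:
  58–123 m: −αΔT+βΔS = −(1.1 × 10⁻⁴)(-3.4)+(7.2 × 10⁻⁴)(+0.10) = 4.5 × 10⁻⁴ → stable
  123–141 m: −αΔT+βΔS = −(1.1 × 10⁻⁴)(-3.1)+(7.2 × 10⁻⁴)(-0.03) = 3.2 × 10⁻⁴ → stable
  141–227 m: −αΔT+βΔS = −(1.1 × 10⁻⁴)(+4.1)+(7.2 × 10⁻⁴)(-0.11) = -5.3 × 10⁻⁴ → UNSTABLE
The 141–227 m interval has Δρ < 0: lighter water underlies denser water.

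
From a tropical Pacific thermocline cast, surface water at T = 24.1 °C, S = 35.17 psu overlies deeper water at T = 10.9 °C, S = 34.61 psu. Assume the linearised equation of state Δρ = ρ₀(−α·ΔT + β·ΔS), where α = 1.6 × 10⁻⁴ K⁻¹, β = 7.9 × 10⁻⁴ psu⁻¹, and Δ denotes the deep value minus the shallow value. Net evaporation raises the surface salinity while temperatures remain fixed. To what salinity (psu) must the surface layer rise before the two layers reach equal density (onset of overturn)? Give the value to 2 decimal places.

37.28 psu

Neutral buoyancy requires −α(T_deep − T_surf) + β(S_deep − S_surf′) = 0.
S_surf′ = S_deep − (α/β)·ΔT = 34.61 − (1.6 × 10⁻⁴/7.9 × 10⁻⁴)·(-13.2) = 37.2834 psu.
Increase required: 37.2834 − 35.17 = 2.1134 psu.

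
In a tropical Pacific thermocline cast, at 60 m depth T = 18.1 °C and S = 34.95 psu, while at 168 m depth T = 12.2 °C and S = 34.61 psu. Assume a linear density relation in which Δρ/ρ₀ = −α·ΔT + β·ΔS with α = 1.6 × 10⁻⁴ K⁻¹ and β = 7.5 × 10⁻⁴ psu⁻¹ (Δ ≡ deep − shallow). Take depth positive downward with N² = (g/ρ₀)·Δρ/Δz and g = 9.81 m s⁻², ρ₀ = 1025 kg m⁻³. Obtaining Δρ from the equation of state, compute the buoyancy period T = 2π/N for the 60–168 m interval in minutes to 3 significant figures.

ΔT = -5.9 K, ΔS = -0.34 psu (deep − shallow).
Δρ/ρ₀ = −αΔT + βΔS = 9.44 × 10⁻⁴ − 2.55 × 10⁻⁴ = 6.89 × 10⁻⁴, so Δρ ≈ 0.7062 kg m⁻³.
N² = (g/ρ₀)·Δρ/Δz = g·(Δρ/ρ₀)/Δz = 9.81 × 6.89 × 10⁻⁴ / 108 = 6.2584 × 10⁻⁵ s⁻².
N = √(6.2584 × 10⁻⁵) = 7.9110 × 10⁻³ rad s⁻¹ → T = 2π/N = 794.23 s = 13.237 min ≈ 13.2 min.

13.2 min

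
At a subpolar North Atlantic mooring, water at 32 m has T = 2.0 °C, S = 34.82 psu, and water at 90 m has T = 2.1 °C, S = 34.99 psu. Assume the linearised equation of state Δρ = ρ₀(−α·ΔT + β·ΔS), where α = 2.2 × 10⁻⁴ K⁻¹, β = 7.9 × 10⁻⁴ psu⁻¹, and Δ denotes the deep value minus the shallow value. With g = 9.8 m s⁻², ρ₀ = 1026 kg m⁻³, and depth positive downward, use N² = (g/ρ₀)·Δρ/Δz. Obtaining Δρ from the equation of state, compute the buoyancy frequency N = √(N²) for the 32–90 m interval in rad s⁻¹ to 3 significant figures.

ΔT = +0.1 K, ΔS = +0.17 psu (deep − shallow).
Δρ/ρ₀ = −αΔT + βΔS = -2.20 × 10⁻⁵ + 1.343 × 10⁻⁴ = 1.123 × 10⁻⁴, so Δρ ≈ 0.1152 kg m⁻³.
N² = (g/ρ₀)·Δρ/Δz = g·(Δρ/ρ₀)/Δz = 9.8 × 1.123 × 10⁻⁴ / 58 = 1.8975 × 10⁻⁵ s⁻².
N = √(1.8975 × 10⁻⁵) = 4.3560 × 10⁻³ rad s⁻¹ ≈ 4.36 × 10⁻³ rad s⁻¹.

4.36 × 10⁻³ rad s⁻¹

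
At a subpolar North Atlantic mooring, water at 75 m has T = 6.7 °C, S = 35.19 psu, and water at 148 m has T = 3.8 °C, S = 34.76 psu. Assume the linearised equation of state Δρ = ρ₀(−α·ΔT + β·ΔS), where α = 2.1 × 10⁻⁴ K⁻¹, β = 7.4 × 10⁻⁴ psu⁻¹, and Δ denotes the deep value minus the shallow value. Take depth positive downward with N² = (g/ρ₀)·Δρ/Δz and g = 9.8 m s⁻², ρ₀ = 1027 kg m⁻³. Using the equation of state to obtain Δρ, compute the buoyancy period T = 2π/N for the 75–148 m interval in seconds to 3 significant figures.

ΔT = -2.9 K, ΔS = -0.43 psu (deep − shallow).
Δρ/ρ₀ = −αΔT + βΔS = 6.09 × 10⁻⁴ − 3.182 × 10⁻⁴ = 2.908 × 10⁻⁴, so Δρ ≈ 0.2987 kg m⁻³.
N² = (g/ρ₀)·Δρ/Δz = g·(Δρ/ρ₀)/Δz = 9.8 × 2.908 × 10⁻⁴ / 73 = 3.9039 × 10⁻⁵ s⁻².
N = √(3.9039 × 10⁻⁵) = 6.2481 × 10⁻³ rad s⁻¹ → T = 2π/N = 1.0056 × 10³ s ≈ 1.01 × 10³ s.

1.01 × 10³ s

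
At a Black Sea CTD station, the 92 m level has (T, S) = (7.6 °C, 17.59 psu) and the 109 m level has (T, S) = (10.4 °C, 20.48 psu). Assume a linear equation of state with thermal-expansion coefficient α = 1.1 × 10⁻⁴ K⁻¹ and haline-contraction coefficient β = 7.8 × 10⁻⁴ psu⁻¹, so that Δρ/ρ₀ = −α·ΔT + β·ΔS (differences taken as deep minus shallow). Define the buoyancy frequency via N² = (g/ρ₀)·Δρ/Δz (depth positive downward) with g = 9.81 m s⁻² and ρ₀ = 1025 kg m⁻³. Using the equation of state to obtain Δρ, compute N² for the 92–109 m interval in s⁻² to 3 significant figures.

ΔT = +2.8 K, ΔS = +2.89 psu (deep − shallow).
Δρ/ρ₀ = −αΔT + βΔS = -3.08 × 10⁻⁴ + 2.2542 × 10⁻³ = 1.9462 × 10⁻³, so Δρ ≈ 1.995 kg m⁻³.
N² = (g/ρ₀)·Δρ/Δz = g·(Δρ/ρ₀)/Δz = 9.81 × 1.9462 × 10⁻³ / 17 = 1.1231 × 10⁻³ s⁻² ≈ 1.12 × 10⁻³ s⁻².

1.12 × 10⁻³ s⁻²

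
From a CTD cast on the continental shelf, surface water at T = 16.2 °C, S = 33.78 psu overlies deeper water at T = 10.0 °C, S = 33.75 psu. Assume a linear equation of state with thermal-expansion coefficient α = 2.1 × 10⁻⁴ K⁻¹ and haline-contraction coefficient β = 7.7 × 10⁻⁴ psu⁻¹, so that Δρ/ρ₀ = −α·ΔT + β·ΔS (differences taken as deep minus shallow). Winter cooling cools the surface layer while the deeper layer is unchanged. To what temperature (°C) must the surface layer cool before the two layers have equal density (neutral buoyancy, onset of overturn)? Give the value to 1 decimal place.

10.1 °C

Neutral buoyancy requires Δρ = 0, i.e. −α(T_deep − T_surf′) + β(S_deep − S_surf) = 0.
T_surf′ = T_deep − (β/α)·ΔS = 10.0 − (7.7 × 10⁻⁴/2.1 × 10⁻⁴)·(-0.03) = 10.110 °C.
Cooling required: 16.2 − (10.110) = 6.090 °C.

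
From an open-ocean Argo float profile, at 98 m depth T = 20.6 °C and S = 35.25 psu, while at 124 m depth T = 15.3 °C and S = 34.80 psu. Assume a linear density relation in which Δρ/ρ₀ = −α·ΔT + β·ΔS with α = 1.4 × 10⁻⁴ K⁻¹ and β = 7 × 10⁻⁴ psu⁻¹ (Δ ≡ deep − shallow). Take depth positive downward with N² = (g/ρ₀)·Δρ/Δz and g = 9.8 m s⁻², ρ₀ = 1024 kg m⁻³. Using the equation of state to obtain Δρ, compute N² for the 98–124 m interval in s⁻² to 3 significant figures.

1.61 × 10⁻⁴ s⁻²

ΔT = -5.3 K, ΔS = -0.45 psu (deep − shallow).
Δρ/ρ₀ = −αΔT + βΔS = 7.42 × 10⁻⁴ − 3.15 × 10⁻⁴ = 4.27 × 10⁻⁴, so Δρ ≈ 0.4372 kg m⁻³.
N² = (g/ρ₀)·Δρ/Δz = g·(Δρ/ρ₀)/Δz = 9.8 × 4.27 × 10⁻⁴ / 26 = 1.6095 × 10⁻⁴ s⁻² ≈ 1.61 × 10⁻⁴ s⁻².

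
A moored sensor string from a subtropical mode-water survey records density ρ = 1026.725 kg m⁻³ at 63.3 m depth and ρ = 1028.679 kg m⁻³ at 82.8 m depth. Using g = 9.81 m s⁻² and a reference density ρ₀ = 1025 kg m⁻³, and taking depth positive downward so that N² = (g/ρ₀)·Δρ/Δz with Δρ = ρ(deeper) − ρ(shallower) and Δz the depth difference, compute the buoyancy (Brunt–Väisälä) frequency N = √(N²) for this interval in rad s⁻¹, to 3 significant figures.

Δρ = 1028.679 − 1026.725 = 1.954 kg m⁻³ over Δz = 82.8 − 63.3 = 19.5 m.
N² = (9.81/1025) × (1.954/19.5) = 9.5904 × 10⁻⁴ s⁻².
N = √(9.5904 × 10⁻⁴) = 0.030968 rad s⁻¹ ≈ 0.0310 rad s⁻¹.

0.0310 rad s⁻¹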